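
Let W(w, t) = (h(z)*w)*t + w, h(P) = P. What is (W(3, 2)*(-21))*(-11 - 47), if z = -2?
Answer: -10962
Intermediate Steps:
W(w, t) = w - 2*t*w (W(w, t) = (-2*w)*t + w = -2*t*w + w = w - 2*t*w)
(W(3, 2)*(-21))*(-11 - 47) = ((3*(1 - 2*2))*(-21))*(-11 - 47) = ((3*(1 - 4))*(-21))*(-58) = ((3*(-3))*(-21))*(-58) = -9*(-21)*(-58) = 189*(-58) = -10962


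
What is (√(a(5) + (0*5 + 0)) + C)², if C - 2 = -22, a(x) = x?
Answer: (20 - √5)² ≈ 315.56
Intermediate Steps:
C = -20 (C = 2 - 22 = -20)
(√(a(5) + (0*5 + 0)) + C)² = (√(5 + (0*5 + 0)) - 20)² = (√(5 + (0 + 0)) - 20)² = (√(5 + 0) - 20)² = (√5 - 20)² = (-20 + √5)²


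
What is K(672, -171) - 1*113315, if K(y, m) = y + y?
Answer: -111971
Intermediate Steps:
K(y, m) = 2*y
K(672, -171) - 1*113315 = 2*672 - 1*113315 = 1344 - 113315 = -111971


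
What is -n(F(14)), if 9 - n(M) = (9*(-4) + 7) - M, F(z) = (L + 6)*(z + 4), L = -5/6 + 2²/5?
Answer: -727/5 ≈ -145.40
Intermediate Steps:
L = -1/30 (L = -5*⅙ + 4*(⅕) = -⅚ + ⅘ = -1/30 ≈ -0.033333)
F(z) = 358/15 + 179*z/30 (F(z) = (-1/30 + 6)*(z + 4) = 179*(4 + z)/30 = 358/15 + 179*z/30)
n(M) = 38 + M (n(M) = 9 - ((9*(-4) + 7) - M) = 9 - ((-36 + 7) - M) = 9 - (-29 - M) = 9 + (29 + M) = 38 + M)
-n(F(14)) = -(38 + (358/15 + (179/30)*14)) = -(38 + (358/15 + 1253/15)) = -(38 + 537/5) = -1*727/5 = -727/5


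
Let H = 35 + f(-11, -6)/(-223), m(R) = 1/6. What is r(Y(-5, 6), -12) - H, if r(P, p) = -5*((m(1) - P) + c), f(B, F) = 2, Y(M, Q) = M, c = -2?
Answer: -68003/1338 ≈ -50.824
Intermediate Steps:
m(R) = 1/6
r(P, p) = 55/6 + 5*P (r(P, p) = -5*((1/6 - P) - 2) = -5*(-11/6 - P) = 55/6 + 5*P)
H = 7803/223 (H = 35 + 2/(-223) = 35 + 2*(-1/223) = 35 - 2/223 = 7803/223 ≈ 34.991)
r(Y(-5, 6), -12) - H = (55/6 + 5*(-5)) - 1*7803/223 = (55/6 - 25) - 7803/223 = -95/6 - 7803/223 = -68003/1338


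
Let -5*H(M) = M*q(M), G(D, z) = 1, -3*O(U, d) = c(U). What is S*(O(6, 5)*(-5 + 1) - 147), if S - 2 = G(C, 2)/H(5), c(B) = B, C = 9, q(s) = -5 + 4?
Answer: -417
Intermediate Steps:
q(s) = -1
O(U, d) = -U/3
H(M) = M/5 (H(M) = -M*(-1)/5 = -(-1)*M/5 = M/5)
S = 3 (S = 2 + 1/((⅕)*5) = 2 + 1/1 = 2 + 1*1 = 2 + 1 = 3)
S*(O(6, 5)*(-5 + 1) - 147) = 3*((-⅓*6)*(-5 + 1) - 147) = 3*(-2*(-4) - 147) = 3*(8 - 147) = 3*(-139) = -417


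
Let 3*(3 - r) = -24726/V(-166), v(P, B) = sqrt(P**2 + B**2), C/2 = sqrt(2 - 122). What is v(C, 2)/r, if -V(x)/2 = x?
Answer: 332*I*sqrt(119)/4619 ≈ 0.78409*I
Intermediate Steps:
V(x) = -2*x
C = 4*I*sqrt(30) (C = 2*sqrt(2 - 122) = 2*sqrt(-120) = 2*(2*I*sqrt(30)) = 4*I*sqrt(30) ≈ 21.909*I)
v(P, B) = sqrt(B**2 + P**2)
r = 4619/166 (r = 3 - (-8242)/((-2*(-166))) = 3 - (-8242)/332 = 3 - 1/3*(-12363/166) = 3 + 4121/166 = 4619/166 ≈ 27.825)
v(C, 2)/r = sqrt(2**2 + (4*I*sqrt(30))**2)/(4619/166) = sqrt(4 - 480)*(166/4619) = sqrt(-476)*(166/4619) = (2*I*sqrt(119))*(166/4619) = 332*I*sqrt(119)/4619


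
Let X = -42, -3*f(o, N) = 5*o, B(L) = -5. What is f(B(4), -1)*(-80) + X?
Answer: -2126/3 ≈ -708.67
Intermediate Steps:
f(o, N) = -5*o/3
f(B(4), -1)*(-80) + X = -5/3*(-5)*(-80) - 42 = (25/3)*(-80) - 42 = -2000/3 - 42 = -2126/3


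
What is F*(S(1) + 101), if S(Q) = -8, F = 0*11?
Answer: 0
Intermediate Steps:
F = 0
F*(S(1) + 101) = 0*(-8 + 101) = 0*93 = 0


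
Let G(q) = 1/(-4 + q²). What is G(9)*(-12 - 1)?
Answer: -13/77 ≈ -0.16883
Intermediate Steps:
G(9)*(-12 - 1) = (-12 - 1)/(-4 + 9²) = -13/(-4 + 81) = -13/77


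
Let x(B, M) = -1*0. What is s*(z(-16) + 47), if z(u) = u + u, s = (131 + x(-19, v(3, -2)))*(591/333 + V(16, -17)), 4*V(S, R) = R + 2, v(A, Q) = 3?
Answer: -574435/148 ≈ -3881.3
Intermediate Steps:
V(S, R) = ½ + R/4 (V(S, R) = (R + 2)/4 = (2 + R)/4 = ½ + R/4)
x(B, M) = 0
s = -114887/444 (s = (131 + 0)*(591/333 + (½ + (¼)*(-17))) = 131*(591*(1/333) + (½ - 17/4)) = 131*(197/111 - 15/4) = 131*(-877/444) = -114887/444 ≈ -258.75)
z(u) = 2*u
s*(z(-16) + 47) = -114887*(2*(-16) + 47)/444 = -114887*(-32 + 47)/444 = -114887/444*15 = -574435/148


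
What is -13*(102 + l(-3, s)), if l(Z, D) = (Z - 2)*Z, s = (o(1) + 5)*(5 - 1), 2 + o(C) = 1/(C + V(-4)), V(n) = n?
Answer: -1521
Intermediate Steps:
o(C) = -2 + 1/(-4 + C) (o(C) = -2 + 1/(C - 4) = -2 + 1/(-4 + C))
s = 32/3 (s = ((9 - 2*1)/(-4 + 1) + 5)*(5 - 1) = ((9 - 2)/(-3) + 5)*4 = (-1/3*7 + 5)*4 = (-7/3 + 5)*4 = (8/3)*4 = 32/3 ≈ 10.667)
l(Z, D) = Z*(-2 + Z) (l(Z, D) = (-2 + Z)*Z = Z*(-2 + Z))
-13*(102 + l(-3, s)) = -13*(102 - 3*(-2 - 3)) = -13*(102 - 3*(-5)) = -13*(102 + 15) = -13*117 = -1521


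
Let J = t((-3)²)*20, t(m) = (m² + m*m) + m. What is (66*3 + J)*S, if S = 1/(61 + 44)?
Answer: 1206/35 ≈ 34.457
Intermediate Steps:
S = 1/105 ≈ 0.0095238
t(m) = m + 2*m² (t(m) = (m² + m²) + m = 2*m² + m = m + 2*m²)
J = 3420 (J = ((-3)²*(1 + 2*(-3)²))*20 = (9*(1 + 2*9))*20 = (9*(1 + 18))*20 = (9*19)*20 = 171*20 = 3420)
(66*3 + J)*S = (66*3 + 3420)*(1/105) = (198 + 3420)*(1/105) = 3618*(1/105) = 1206/35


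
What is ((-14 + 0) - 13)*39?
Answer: -1053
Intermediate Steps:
((-14 + 0) - 13)*39 = (-14 - 13)*39 = -27*39 = -1053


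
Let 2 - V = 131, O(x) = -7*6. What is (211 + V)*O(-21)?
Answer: -3444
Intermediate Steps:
O(x) = -42
V = -129 (V = 2 - 1*131 = 2 - 131 = -129)
(211 + V)*O(-21) = (211 - 129)*(-42) = 82*(-42) = -3444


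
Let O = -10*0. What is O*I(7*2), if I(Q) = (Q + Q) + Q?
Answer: 0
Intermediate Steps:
O = 0
I(Q) = 3*Q (I(Q) = 2*Q + Q = 3*Q)
O*I(7*2) = 0*(3*(7*2)) = 0*(3*14) = 0*42 = 0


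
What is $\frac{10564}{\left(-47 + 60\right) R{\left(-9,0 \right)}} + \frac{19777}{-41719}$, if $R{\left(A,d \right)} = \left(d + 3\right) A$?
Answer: $- \frac{447661243}{14643369} \approx -30.571$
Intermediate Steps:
$R{\left(A,d \right)} = A \left(3 + d\right)$ ($R{\left(A,d \right)} = \left(3 + d\right) A = A \left(3 + d\right)$)
$\frac{10564}{\left(-47 + 60\right) R{\left(-9,0 \right)}} + \frac{19777}{-41719} = \frac{10564}{\left(-47 + 60\right) \left(- 9 \left(3 + 0\right)\right)} + \frac{19777}{-41719} = \frac{10564}{13 \left(\left(-9\right) 3\right)} + 19777 \left(- \frac{1}{41719}\right) = \frac{10564}{13 \left(-27\right)} - \frac{19777}{41719} = \frac{10564}{-351} - \frac{19777}{41719} = 10564 \left(- \frac{1}{351}\right) - \frac{19777}{41719} = - \frac{10564}{351} - \frac{19777}{41719} = - \frac{447661243}{14643369}$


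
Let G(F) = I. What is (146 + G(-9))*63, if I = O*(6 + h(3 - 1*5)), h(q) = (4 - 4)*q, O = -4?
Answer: 7686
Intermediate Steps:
h(q) = 0 (h(q) = 0*q = 0)
I = -24 (I = -4*(6 + 0) = -4*6 = -24)
G(F) = -24
(146 + G(-9))*63 = (146 - 24)*63 = 122*63 = 7686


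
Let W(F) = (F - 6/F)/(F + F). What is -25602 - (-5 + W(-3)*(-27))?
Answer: -51185/2 ≈ -25593.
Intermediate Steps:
W(F) = (F - 6/F)/(2*F) (W(F) = (F - 6/F)/((2*F)) = (F - 6/F)*(1/(2*F)) = (F - 6/F)/(2*F))
-25602 - (-5 + W(-3)*(-27)) = -25602 - (-5 + (½ - 3/(-3)²)*(-27)) = -25602 - (-5 + (½ - 3*⅑)*(-27)) = -25602 - (-5 + (½ - ⅓)*(-27)) = -25602 - (-5 + (⅙)*(-27)) = -25602 - (-5 - 9/2) = -25602 - 1*(-19/2) = -25602 + 19/2 = -51185/2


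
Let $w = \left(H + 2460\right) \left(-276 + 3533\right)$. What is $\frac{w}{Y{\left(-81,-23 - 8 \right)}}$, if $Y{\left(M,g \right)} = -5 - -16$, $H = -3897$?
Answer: $- \frac{4680309}{11} \approx -4.2548 \cdot 10^{5}$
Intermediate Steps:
$Y{\left(M,g \right)} = 11$ ($Y{\left(M,g \right)} = -5 + 16 = 11$)
$w = -4680309$ ($w = \left(-3897 + 2460\right) \left(-276 + 3533\right) = \left(-1437\right) 3257 = -4680309$)
$\frac{w}{Y{\left(-81,-23 - 8 \right)}} = - \frac{4680309}{11}$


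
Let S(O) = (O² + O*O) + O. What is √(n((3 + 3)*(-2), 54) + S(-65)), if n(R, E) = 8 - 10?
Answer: √8383 ≈ 91.559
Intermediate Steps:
S(O) = O + 2*O² (S(O) = (O² + O²) + O = 2*O² + O = O + 2*O²)
n(R, E) = -2
√(n((3 + 3)*(-2), 54) + S(-65)) = √(-2 - 65*(1 + 2*(-65))) = √(-2 - 65*(1 - 130)) = √(-2 - 65*(-129)) = √(-2 + 8385) = √8383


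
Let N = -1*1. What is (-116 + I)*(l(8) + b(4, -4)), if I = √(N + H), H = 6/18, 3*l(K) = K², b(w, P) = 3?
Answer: -8468/3 + 73*I*√6/9 ≈ -2822.7 + 19.868*I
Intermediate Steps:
N = -1
l(K) = K²/3
H = ⅓ (H = 6*(1/18) = ⅓ ≈ 0.33333)
I = I*√6/3 (I = √(-1 + ⅓) = √(-⅔) = I*√6/3 ≈ 0.8165*I)
(-116 + I)*(l(8) + b(4, -4)) = (-116 + I*√6/3)*((⅓)*8² + 3) = (-116 + I*√6/3)*((⅓)*64 + 3) = (-116 + I*√6/3)*(64/3 + 3) = (-116 + I*√6/3)*(73/3) = -8468/3 + 73*I*√6/9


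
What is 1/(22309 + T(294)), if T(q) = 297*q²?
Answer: 1/25693801 ≈ 3.8920e-8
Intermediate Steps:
1/(22309 + T(294)) = 1/(22309 + 297*294²) = 1/(22309 + 297*86436) = 1/(22309 + 25671492) = 1/25693801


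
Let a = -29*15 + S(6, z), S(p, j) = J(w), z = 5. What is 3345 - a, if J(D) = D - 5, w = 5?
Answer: 3780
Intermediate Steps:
J(D) = -5 + D
S(p, j) = 0 (S(p, j) = -5 + 5 = 0)
a = -435 (a = -29*15 + 0 = -435 + 0 = -435)
3345 - a = 3345 - 1*(-435) = 3345 + 435 = 3780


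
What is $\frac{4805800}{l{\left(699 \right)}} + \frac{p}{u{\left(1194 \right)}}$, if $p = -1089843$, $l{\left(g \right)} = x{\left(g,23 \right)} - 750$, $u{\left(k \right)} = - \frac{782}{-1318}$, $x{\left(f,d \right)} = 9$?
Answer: $- \frac{534070111717}{289731} \approx -1.8433 \cdot 10^{6}$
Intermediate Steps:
$u{\left(k \right)} = \frac{391}{659}$ ($u{\left(k \right)} = \left(-782\right) \left(- \frac{1}{1318}\right) = \frac{391}{659}$)
$l{\left(g \right)} = -741$ ($l{\left(g \right)} = 9 - 750 = -741$)
$\frac{4805800}{l{\left(699 \right)}} + \frac{p}{u{\left(1194 \right)}} = \frac{4805800}{-741} - \frac{1089843}{\frac{391}{659}} = 4805800 \left(- \frac{1}{741}\right) - \frac{718206537}{391} = - \frac{4805800}{741} - \frac{718206537}{391} = - \frac{534070111717}{289731}$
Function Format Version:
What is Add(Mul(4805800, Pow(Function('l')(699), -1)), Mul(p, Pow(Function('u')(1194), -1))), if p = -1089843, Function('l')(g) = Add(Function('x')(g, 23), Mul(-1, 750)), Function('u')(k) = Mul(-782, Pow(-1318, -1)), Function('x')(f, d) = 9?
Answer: Rational(-534070111717, 289731) ≈ -1.8433e+6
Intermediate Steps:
Function('u')(k) = Rational(391, 659) (Function('u')(k) = Mul(-782, Rational(-1, 1318)) = Rational(391, 659))
Function('l')(g) = -741 (Function('l')(g) = Add(9, Mul(-1, 750)) = Add(9, -750) = -741)
Add(Mul(4805800, Pow(Function('l')(699), -1)), Mul(p, Pow(Function('u')(1194), -1))) = Add(Mul(4805800, Pow(-741, -1)), Mul(-1089843, Pow(Rational(391, 659), -1))) = Add(Mul(4805800, Rational(-1, 741)), Mul(-1089843, Rational(659, 391))) = Add(Rational(-4805800, 741), Rational(-718206537, 391)) = Rational(-534070111717, 289731)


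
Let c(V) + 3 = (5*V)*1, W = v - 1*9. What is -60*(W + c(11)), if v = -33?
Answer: -600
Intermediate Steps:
W = -42 (W = -33 - 1*9 = -33 - 9 = -42)
c(V) = -3 + 5*V (c(V) = -3 + (5*V)*1 = -3 + 5*V)
-60*(W + c(11)) = -60*(-42 + (-3 + 5*11)) = -60*(-42 + (-3 + 55)) = -60*(-42 + 52) = -60*10 = -600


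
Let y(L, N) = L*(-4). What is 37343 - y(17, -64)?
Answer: 37411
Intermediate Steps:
y(L, N) = -4*L
37343 - y(17, -64) = 37343 - (-4)*17 = 37343 - 1*(-68) = 37343 + 68 = 37411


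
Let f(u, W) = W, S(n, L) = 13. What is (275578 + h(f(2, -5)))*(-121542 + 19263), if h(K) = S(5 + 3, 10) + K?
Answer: -28186660494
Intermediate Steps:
h(K) = 13 + K
(275578 + h(f(2, -5)))*(-121542 + 19263) = (275578 + (13 - 5))*(-121542 + 19263) = (275578 + 8)*(-102279) = 275586*(-102279) = -28186660494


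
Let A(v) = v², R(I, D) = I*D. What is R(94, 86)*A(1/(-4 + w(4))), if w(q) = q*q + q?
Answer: 2021/64 ≈ 31.578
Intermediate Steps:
w(q) = q + q² (w(q) = q² + q = q + q²)
R(I, D) = D*I
R(94, 86)*A(1/(-4 + w(4))) = (86*94)*(1/(-4 + 4*(1 + 4)))² = 8084*(1/(-4 + 4*5))² = 8084*(1/(-4 + 20))² = 8084*(1/16)² = 8084*(1/256) = 2021/64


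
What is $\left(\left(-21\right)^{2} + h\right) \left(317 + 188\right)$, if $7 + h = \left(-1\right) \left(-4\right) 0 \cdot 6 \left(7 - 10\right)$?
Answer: $219170$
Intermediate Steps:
$h = -7$ ($h = -7 + \left(-1\right) \left(-4\right) 0 \cdot 6 \left(7 - 10\right) = -7 + 4 \cdot 0 \cdot 6 \left(-3\right) = -7 + 0 \cdot 6 \left(-3\right) = -7 + 0 \left(-3\right) = -7 + 0 = -7$)
$\left(\left(-21\right)^{2} + h\right) \left(317 + 188\right) = \left(\left(-21\right)^{2} - 7\right) \left(317 + 188\right) = \left(441 - 7\right) 505 = 434 \cdot 505 = 219170$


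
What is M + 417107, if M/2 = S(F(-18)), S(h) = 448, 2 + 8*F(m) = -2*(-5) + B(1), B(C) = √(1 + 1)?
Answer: 418003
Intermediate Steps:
B(C) = √2
F(m) = 1 + √2/8 (F(m) = -¼ + (-2*(-5) + √2)/8 = -¼ + (10 + √2)/8 = -¼ + (5/4 + √2/8) = 1 + √2/8)
M = 896 (M = 2*448 = 896)
M + 417107 = 896 + 417107 = 418003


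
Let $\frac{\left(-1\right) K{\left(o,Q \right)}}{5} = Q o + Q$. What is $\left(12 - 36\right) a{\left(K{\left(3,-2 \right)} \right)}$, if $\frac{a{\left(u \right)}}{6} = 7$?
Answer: $-1008$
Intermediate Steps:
$K{\left(o,Q \right)} = - 5 Q - 5 Q o$ ($K{\left(o,Q \right)} = - 5 \left(Q o + Q\right) = - 5 \left(Q + Q o\right) = - 5 Q - 5 Q o$)
$a{\left(u \right)} = 42$ ($a{\left(u \right)} = 6 \cdot 7 = 42$)
$\left(12 - 36\right) a{\left(K{\left(3,-2 \right)} \right)} = \left(12 - 36\right) 42 = \left(-24\right) 42 = -1008$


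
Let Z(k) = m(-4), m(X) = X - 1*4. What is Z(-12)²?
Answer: 64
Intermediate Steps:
m(X) = -4 + X (m(X) = X - 4 = -4 + X)
Z(k) = -8 (Z(k) = -4 - 4 = -8)
Z(-12)² = (-8)² = 64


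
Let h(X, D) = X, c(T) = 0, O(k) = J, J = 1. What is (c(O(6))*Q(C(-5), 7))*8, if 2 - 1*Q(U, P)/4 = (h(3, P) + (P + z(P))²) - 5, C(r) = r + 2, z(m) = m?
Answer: 0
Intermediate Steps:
O(k) = 1
C(r) = 2 + r
Q(U, P) = 16 - 16*P² (Q(U, P) = 8 - 4*((3 + (P + P)²) - 5) = 8 - 4*((3 + (2*P)²) - 5) = 8 - 4*((3 + 4*P²) - 5) = 8 - 4*(-2 + 4*P²) = 8 + (8 - 16*P²) = 16 - 16*P²)
(c(O(6))*Q(C(-5), 7))*8 = (0*(16 - 16*7²))*8 = (0*(16 - 16*49))*8 = (0*(16 - 784))*8 = (0*(-768))*8 = 0*8 = 0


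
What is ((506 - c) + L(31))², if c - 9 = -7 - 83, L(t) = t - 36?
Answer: 338724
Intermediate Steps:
L(t) = -36 + t
c = -81 (c = 9 + (-7 - 83) = 9 - 90 = -81)
((506 - c) + L(31))² = ((506 - 1*(-81)) + (-36 + 31))² = ((506 + 81) - 5)² = (587 - 5)² = 582² = 338724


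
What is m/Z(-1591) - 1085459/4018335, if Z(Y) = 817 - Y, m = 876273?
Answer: 3518544680183/9676150680 ≈ 363.63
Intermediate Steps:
m/Z(-1591) - 1085459/4018335 = 876273/(817 - 1*(-1591)) - 1085459/4018335 = 876273/(817 + 1591) - 1085459*1/4018335 = 876273/2408 - 1085459/4018335 = 3518544680183/9676150680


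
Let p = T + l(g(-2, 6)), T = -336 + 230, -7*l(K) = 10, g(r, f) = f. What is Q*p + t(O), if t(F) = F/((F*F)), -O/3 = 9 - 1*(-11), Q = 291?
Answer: -13129927/420 ≈ -31262.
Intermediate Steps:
l(K) = -10/7 (l(K) = -⅐*10 = -10/7)
O = -60 (O = -3*(9 - 1*(-11)) = -3*(9 + 11) = -3*20 = -60)
T = -106
p = -752/7 (p = -106 - 10/7 = -752/7 ≈ -107.43)
t(F) = 1/F (t(F) = F/(F²) = F/F² = 1/F)
Q*p + t(O) = 291*(-752/7) + 1/(-60) = -218832/7 - 1/60 = -13129927/420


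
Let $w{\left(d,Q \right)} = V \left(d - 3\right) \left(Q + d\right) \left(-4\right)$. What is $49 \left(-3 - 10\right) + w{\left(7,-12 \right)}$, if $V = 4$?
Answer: $-317$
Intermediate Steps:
$w{\left(d,Q \right)} = - 16 \left(-3 + d\right) \left(Q + d\right)$ ($w{\left(d,Q \right)} = 4 \left(d - 3\right) \left(Q + d\right) \left(-4\right) = 4 \left(-3 + d\right) \left(Q + d\right) \left(-4\right) = - 16 \left(-3 + d\right) \left(Q + d\right)$)
$49 \left(-3 - 10\right) + w{\left(7,-12 \right)} = 49 \left(-3 - 10\right) + \left(- 16 \cdot 7^{2} + 48 \left(-12\right) + 48 \cdot 7 - \left(-192\right) 7\right) = 49 \left(-13\right) + \left(\left(-16\right) 49 - 576 + 336 + 1344\right) = -637 + \left(-784 - 576 + 336 + 1344\right) = -637 + 320 = -317$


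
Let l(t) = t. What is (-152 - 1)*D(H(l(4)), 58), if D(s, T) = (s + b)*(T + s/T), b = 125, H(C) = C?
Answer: -33237108/29 ≈ -1.1461e+6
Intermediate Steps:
D(s, T) = (125 + s)*(T + s/T) (D(s, T) = (s + 125)*(T + s/T) = (125 + s)*(T + s/T))
(-152 - 1)*D(H(l(4)), 58) = (-152 - 1)*((4² + 125*4 + 58²*(125 + 4))/58) = -153*(16 + 500 + 3364*129)/58 = -153*(16 + 500 + 433956)/58 = -153*434472/58 = -153*217236/29 = -33237108/29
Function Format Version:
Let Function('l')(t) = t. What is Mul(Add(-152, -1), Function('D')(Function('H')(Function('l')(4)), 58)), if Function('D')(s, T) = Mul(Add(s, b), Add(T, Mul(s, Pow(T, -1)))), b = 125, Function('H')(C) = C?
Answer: Rational(-33237108, 29) ≈ -1.1461e+6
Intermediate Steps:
Function('D')(s, T) = Mul(Add(125, s), Add(T, Mul(s, Pow(T, -1)))) (Function('D')(s, T) = Mul(Add(s, 125), Add(T, Mul(s, Pow(T, -1)))) = Mul(Add(125, s), Add(T, Mul(s, Pow(T, -1)))))
Mul(Add(-152, -1), Function('D')(Function('H')(Function('l')(4)), 58)) = Mul(Add(-152, -1), Mul(Pow(58, -1), Add(Pow(4, 2), Mul(125, 4), Mul(Pow(58, 2), Add(125, 4))))) = Mul(-153, Mul(Rational(1, 58), Add(16, 500, Mul(3364, 129)))) = Mul(-153, Mul(Rational(1, 58), Add(16, 500, 433956))) = Mul(-153, Mul(Rational(1, 58), 434472)) = Mul(-153, Rational(217236, 29)) = Rational(-33237108, 29)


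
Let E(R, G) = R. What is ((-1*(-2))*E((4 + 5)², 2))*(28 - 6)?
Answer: 3564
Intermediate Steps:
((-1*(-2))*E((4 + 5)², 2))*(28 - 6) = ((-1*(-2))*(4 + 5)²)*(28 - 6) = (2*9²)*22 = (2*81)*22 = 162*22 = 3564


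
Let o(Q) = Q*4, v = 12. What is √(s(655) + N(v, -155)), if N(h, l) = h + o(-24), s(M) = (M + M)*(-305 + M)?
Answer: 4*√28651 ≈ 677.06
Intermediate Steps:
o(Q) = 4*Q
s(M) = 2*M*(-305 + M) (s(M) = (2*M)*(-305 + M) = 2*M*(-305 + M))
N(h, l) = -96 + h (N(h, l) = h + 4*(-24) = h - 96 = -96 + h)
√(s(655) + N(v, -155)) = √(2*655*(-305 + 655) + (-96 + 12)) = √(2*655*350 - 84) = √(458500 - 84) = √458416 = 4*√28651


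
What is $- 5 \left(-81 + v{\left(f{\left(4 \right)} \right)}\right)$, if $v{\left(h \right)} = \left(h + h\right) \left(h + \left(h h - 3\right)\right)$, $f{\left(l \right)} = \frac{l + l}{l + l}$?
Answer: $415$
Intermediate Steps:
$f{\left(l \right)} = 1$ ($f{\left(l \right)} = \frac{2 l}{2 l} = 2 l \frac{1}{2 l} = 1$)
$v{\left(h \right)} = 2 h \left(-3 + h + h^{2}\right)$ ($v{\left(h \right)} = 2 h \left(h + \left(h^{2} - 3\right)\right) = 2 h \left(h + \left(-3 + h^{2}\right)\right) = 2 h \left(-3 + h + h^{2}\right)$)
$- 5 \left(-81 + v{\left(f{\left(4 \right)} \right)}\right) = - 5 \left(-81 + 2 \cdot 1 \left(-3 + 1 + 1^{2}\right)\right) = - 5 \left(-81 + 2 \cdot 1 \left(-3 + 1 + 1\right)\right) = - 5 \left(-81 + 2 \cdot 1 \left(-1\right)\right) = - 5 \left(-81 - 2\right) = \left(-5\right) \left(-83\right) = 415$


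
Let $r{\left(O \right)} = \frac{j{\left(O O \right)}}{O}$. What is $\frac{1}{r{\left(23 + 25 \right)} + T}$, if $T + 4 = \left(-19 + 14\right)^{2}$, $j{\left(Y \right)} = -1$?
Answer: $\frac{48}{1007} \approx 0.047666$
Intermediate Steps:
$r{\left(O \right)} = - \frac{1}{O}$
$T = 21$ ($T = -4 + \left(-19 + 14\right)^{2} = -4 + \left(-5\right)^{2} = -4 + 25 = 21$)
$\frac{1}{r{\left(23 + 25 \right)} + T} = \frac{1}{- \frac{1}{23 + 25} + 21} = \frac{1}{- \frac{1}{48} + 21} = \frac{1}{\frac{1007}{48}} = \frac{48}{1007}$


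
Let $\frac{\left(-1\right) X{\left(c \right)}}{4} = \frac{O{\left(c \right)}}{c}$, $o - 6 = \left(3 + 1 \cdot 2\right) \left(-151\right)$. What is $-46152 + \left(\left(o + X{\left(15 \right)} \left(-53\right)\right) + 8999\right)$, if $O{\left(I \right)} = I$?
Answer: $-37690$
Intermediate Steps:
$o = -749$ ($o = 6 + \left(3 + 1 \cdot 2\right) \left(-151\right) = 6 + \left(3 + 2\right) \left(-151\right) = 6 + 5 \left(-151\right) = 6 - 755 = -749$)
$X{\left(c \right)} = -4$ ($X{\left(c \right)} = - 4 \frac{c}{c} = \left(-4\right) 1 = -4$)
$-46152 + \left(\left(o + X{\left(15 \right)} \left(-53\right)\right) + 8999\right) = -46152 + \left(\left(-749 - -212\right) + 8999\right) = -46152 + \left(\left(-749 + 212\right) + 8999\right) = -46152 + \left(-537 + 8999\right) = -46152 + 8462 = -37690$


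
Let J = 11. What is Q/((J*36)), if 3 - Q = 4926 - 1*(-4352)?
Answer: -9275/396 ≈ -23.422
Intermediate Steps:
Q = -9275 (Q = 3 - (4926 - 1*(-4352)) = 3 - (4926 + 4352) = 3 - 1*9278 = 3 - 9278 = -9275)
Q/((J*36)) = -9275/(11*36) = -9275/396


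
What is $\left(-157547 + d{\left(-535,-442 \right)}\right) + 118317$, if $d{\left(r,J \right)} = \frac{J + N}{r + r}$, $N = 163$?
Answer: $- \frac{41975821}{1070} \approx -39230.0$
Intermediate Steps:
$d{\left(r,J \right)} = \frac{163 + J}{2 r}$ ($d{\left(r,J \right)} = \frac{J + 163}{r + r} = \frac{163 + J}{2 r}$)
$\left(-157547 + d{\left(-535,-442 \right)}\right) + 118317 = \left(-157547 + \frac{163 - 442}{2 \left(-535\right)}\right) + 118317 = \left(-157547 + \frac{1}{2} \left(- \frac{1}{535}\right) \left(-279\right)\right) + 118317 = \left(-157547 + \frac{279}{1070}\right) + 118317 = - \frac{168575011}{1070} + 118317 = - \frac{41975821}{1070}$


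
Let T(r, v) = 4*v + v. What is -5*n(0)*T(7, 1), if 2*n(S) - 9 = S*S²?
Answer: -225/2 ≈ -112.50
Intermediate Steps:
T(r, v) = 5*v
n(S) = 9/2 + S³/2 (n(S) = 9/2 + (S*S²)/2 = 9/2 + S³/2)
-5*n(0)*T(7, 1) = -5*(9/2 + (½)*0³)*5*1 = -5*(9/2 + (½)*0)*5 = -5*(9/2 + 0)*5 = -45*5/2 = -5*45/2 = -225/2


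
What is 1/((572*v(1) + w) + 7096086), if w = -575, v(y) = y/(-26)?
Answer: 1/7095489 ≈ 1.4093e-7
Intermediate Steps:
v(y) = -y/26 (v(y) = y*(-1/26) = -y/26)
1/((572*v(1) + w) + 7096086) = 1/((572*(-1/26*1) - 575) + 7096086) = 1/((572*(-1/26) - 575) + 7096086) = 1/((-22 - 575) + 7096086) = 1/(-597 + 7096086) = 1/7095489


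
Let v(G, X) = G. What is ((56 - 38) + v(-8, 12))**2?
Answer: 100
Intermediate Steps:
((56 - 38) + v(-8, 12))**2 = ((56 - 38) - 8)**2 = (18 - 8)**2 = 10**2 = 100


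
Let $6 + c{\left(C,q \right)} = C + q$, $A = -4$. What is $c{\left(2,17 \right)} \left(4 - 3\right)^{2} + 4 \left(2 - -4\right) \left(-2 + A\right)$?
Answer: $-131$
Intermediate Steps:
$c{\left(C,q \right)} = -6 + C + q$ ($c{\left(C,q \right)} = -6 + \left(C + q\right) = -6 + C + q$)
$c{\left(2,17 \right)} \left(4 - 3\right)^{2} + 4 \left(2 - -4\right) \left(-2 + A\right) = \left(-6 + 2 + 17\right) \left(4 - 3\right)^{2} + 4 \left(2 - -4\right) \left(-2 - 4\right) = 13 \cdot 1^{2} + 4 \left(2 + 4\right) \left(-6\right) = 13 \cdot 1 + 4 \cdot 6 \left(-6\right) = 13 + 24 \left(-6\right) = 13 - 144 = -131$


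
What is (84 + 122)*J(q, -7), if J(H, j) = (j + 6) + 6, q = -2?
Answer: 1030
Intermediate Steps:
J(H, j) = 12 + j (J(H, j) = (6 + j) + 6 = 12 + j)
(84 + 122)*J(q, -7) = (84 + 122)*(12 - 7) = 206*5 = 1030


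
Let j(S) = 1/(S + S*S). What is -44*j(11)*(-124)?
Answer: 124/3 ≈ 41.333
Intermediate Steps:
j(S) = 1/(S + S**2)
-44*j(11)*(-124) = -44/(11*(1 + 11))*(-124) = -4/12*(-124) = -44*1/132*(-124) = -1/3*(-124) = 124/3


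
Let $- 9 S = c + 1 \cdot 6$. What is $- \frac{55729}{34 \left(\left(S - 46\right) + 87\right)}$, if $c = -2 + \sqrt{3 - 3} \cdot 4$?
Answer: $- \frac{501561}{12410} \approx -40.416$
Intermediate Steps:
$c = -2$ ($c = -2 + \sqrt{0} \cdot 4 = -2 + 0 \cdot 4 = -2 + 0 = -2$)
$S = - \frac{4}{9}$ ($S = - \frac{-2 + 1 \cdot 6}{9} = - \frac{-2 + 6}{9} = \left(- \frac{1}{9}\right) 4 = - \frac{4}{9} \approx -0.44444$)
$- \frac{55729}{34 \left(\left(S - 46\right) + 87\right)} = - \frac{55729}{34 \left(\left(- \frac{4}{9} - 46\right) + 87\right)} = - \frac{55729}{34 \left(- \frac{418}{9} + 87\right)} = - \frac{55729}{34 \cdot \frac{365}{9}} = - \frac{55729}{\frac{12410}{9}} = \left(-55729\right) \frac{9}{12410} = - \frac{501561}{12410}$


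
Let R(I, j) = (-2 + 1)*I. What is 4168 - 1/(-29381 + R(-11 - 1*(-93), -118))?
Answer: 122801785/29463 ≈ 4168.0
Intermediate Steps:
R(I, j) = -I
4168 - 1/(-29381 + R(-11 - 1*(-93), -118)) = 4168 - 1/(-29381 - (-11 - 1*(-93))) = 4168 - 1/(-29381 - (-11 + 93)) = 4168 - 1/(-29381 - 1*82) = 4168 - 1/(-29381 - 82) = 4168 - 1/(-29463) = 4168 - 1*(-1/29463) = 4168 + 1/29463 = 122801785/29463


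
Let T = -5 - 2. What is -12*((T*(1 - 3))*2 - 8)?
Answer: -240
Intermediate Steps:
T = -7
-12*((T*(1 - 3))*2 - 8) = -12*(-7*(1 - 3)*2 - 8) = -12*(-7*(-2)*2 - 8) = -12*(14*2 - 8) = -12*(28 - 8) = -12*20 = -240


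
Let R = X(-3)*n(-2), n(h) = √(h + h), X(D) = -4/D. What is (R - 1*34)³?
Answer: -115736/3 + 249184*I/27 ≈ -38579.0 + 9229.0*I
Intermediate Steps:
n(h) = √2*√h (n(h) = √(2*h) = √2*√h)
R = 8*I/3 (R = (-4/(-3))*(√2*√(-2)) = (-4*(-⅓))*(√2*(I*√2)) = 4*(2*I)/3 = 8*I/3 ≈ 2.6667*I)
(R - 1*34)³ = (8*I/3 - 1*34)³ = (8*I/3 - 34)³ = (-34 + 8*I/3)³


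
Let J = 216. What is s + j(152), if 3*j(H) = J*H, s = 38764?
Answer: 49708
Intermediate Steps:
j(H) = 72*H (j(H) = (216*H)/3 = 72*H)
s + j(152) = 38764 + 72*152 = 38764 + 10944 = 49708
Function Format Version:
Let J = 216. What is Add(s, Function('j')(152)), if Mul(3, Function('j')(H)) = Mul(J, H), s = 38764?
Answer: 49708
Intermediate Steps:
Function('j')(H) = Mul(72, H) (Function('j')(H) = Mul(Rational(1, 3), Mul(216, H)) = Mul(72, H))
Add(s, Function('j')(152)) = Add(38764, Mul(72, 152)) = Add(38764, 10944) = 49708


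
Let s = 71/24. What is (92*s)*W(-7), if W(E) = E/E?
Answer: 1633/6 ≈ 272.17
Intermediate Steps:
s = 71/24 (s = 71*(1/24) = 71/24 ≈ 2.9583)
W(E) = 1
(92*s)*W(-7) = (92*(71/24))*1 = (1633/6)*1 = 1633/6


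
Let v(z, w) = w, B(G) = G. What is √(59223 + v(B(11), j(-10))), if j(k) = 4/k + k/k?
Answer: 3*√164510/5 ≈ 243.36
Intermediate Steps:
j(k) = 1 + 4/k (j(k) = 4/k + 1 = 1 + 4/k)
√(59223 + v(B(11), j(-10))) = √(59223 + (4 - 10)/(-10)) = √(59223 - ⅒*(-6)) = √(59223 + ⅗) = √(296118/5) = 3*√164510/5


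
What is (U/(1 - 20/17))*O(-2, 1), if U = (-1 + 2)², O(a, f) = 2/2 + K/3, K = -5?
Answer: 34/9 ≈ 3.7778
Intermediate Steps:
O(a, f) = -⅔ (O(a, f) = 2/2 - 5/3 = 2*(½) - 5*⅓ = 1 - 5/3 = -⅔)
U = 1 (U = 1² = 1)
(U/(1 - 20/17))*O(-2, 1) = (1/(1 - 20/17))*(-⅔) = (1/(-3/17))*(-⅔) = (1*(-17/3))*(-⅔) = -17/3*(-⅔) = 34/9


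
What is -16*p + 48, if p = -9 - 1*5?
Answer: 272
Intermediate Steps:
p = -14 (p = -9 - 5 = -14)
-16*p + 48 = -16*(-14) + 48 = 224 + 48 = 272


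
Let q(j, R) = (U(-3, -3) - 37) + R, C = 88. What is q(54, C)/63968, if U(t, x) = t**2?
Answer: 15/15992 ≈ 0.00093797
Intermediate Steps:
q(j, R) = -28 + R (q(j, R) = ((-3)**2 - 37) + R = (9 - 37) + R = -28 + R)
q(54, C)/63968 = (-28 + 88)/63968 = 60*(1/63968) = 15/15992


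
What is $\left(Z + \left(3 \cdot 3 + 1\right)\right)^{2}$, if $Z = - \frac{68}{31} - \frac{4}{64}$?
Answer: $\frac{14753281}{246016} \approx 59.969$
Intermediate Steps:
$Z = - \frac{1119}{496}$ ($Z = \left(-68\right) \frac{1}{31} - \frac{1}{16} = - \frac{68}{31} - \frac{1}{16} = - \frac{1119}{496} \approx -2.2561$)
$\left(Z + \left(3 \cdot 3 + 1\right)\right)^{2} = \left(- \frac{1119}{496} + \left(3 \cdot 3 + 1\right)\right)^{2} = \left(- \frac{1119}{496} + \left(9 + 1\right)\right)^{2} = \left(- \frac{1119}{496} + 10\right)^{2} = \left(\frac{3841}{496}\right)^{2} = \frac{14753281}{246016}$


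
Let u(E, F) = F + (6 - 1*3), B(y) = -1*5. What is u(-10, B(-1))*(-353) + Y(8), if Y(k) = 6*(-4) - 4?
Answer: 678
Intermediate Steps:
B(y) = -5
Y(k) = -28 (Y(k) = -24 - 4 = -28)
u(E, F) = 3 + F (u(E, F) = F + (6 - 3) = F + 3 = 3 + F)
u(-10, B(-1))*(-353) + Y(8) = (3 - 5)*(-353) - 28 = -2*(-353) - 28 = 706 - 28 = 678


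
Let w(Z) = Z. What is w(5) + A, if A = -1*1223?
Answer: -1218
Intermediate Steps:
A = -1223
w(5) + A = 5 - 1223 = -1218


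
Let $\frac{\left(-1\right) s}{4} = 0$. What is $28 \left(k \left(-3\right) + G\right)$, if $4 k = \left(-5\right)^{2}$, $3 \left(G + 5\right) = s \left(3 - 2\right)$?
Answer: $-665$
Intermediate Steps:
$s = 0$ ($s = \left(-4\right) 0 = 0$)
$G = -5$ ($G = -5 + \frac{0 \left(3 - 2\right)}{3} = -5 + \frac{0 \cdot 1}{3} = -5 + \frac{1}{3} \cdot 0 = -5 + 0 = -5$)
$k = \frac{25}{4}$ ($k = \frac{\left(-5\right)^{2}}{4} = \frac{1}{4} \cdot 25 = \frac{25}{4} \approx 6.25$)
$28 \left(k \left(-3\right) + G\right) = 28 \left(\frac{25}{4} \left(-3\right) - 5\right) = 28 \left(- \frac{75}{4} - 5\right) = 28 \left(- \frac{95}{4}\right) = -665$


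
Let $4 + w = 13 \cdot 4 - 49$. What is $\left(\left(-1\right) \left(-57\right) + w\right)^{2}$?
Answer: $3136$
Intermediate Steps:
$w = -1$ ($w = -4 + \left(13 \cdot 4 - 49\right) = -4 + \left(52 - 49\right) = -4 + 3 = -1$)
$\left(\left(-1\right) \left(-57\right) + w\right)^{2} = \left(\left(-1\right) \left(-57\right) - 1\right)^{2} = \left(57 - 1\right)^{2} = 56^{2} = 3136$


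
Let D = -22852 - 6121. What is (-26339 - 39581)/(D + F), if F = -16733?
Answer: 32960/22853 ≈ 1.4423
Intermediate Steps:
D = -28973
(-26339 - 39581)/(D + F) = (-26339 - 39581)/(-28973 - 16733) = -65920/(-45706) = -65920*(-1/45706) = 32960/22853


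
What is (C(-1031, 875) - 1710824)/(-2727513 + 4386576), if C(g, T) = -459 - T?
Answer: -244594/237009 ≈ -1.0320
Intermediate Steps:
(C(-1031, 875) - 1710824)/(-2727513 + 4386576) = ((-459 - 1*875) - 1710824)/(-2727513 + 4386576) = ((-459 - 875) - 1710824)/1659063 = (-1334 - 1710824)*(1/1659063) = -1712158*1/1659063 = -244594/237009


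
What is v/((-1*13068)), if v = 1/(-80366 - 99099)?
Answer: 1/2345248620 ≈ 4.2639e-10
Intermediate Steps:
v = -1/179465 (v = 1/(-179465) = -1/179465 ≈ -5.5721e-6)
v/((-1*13068)) = -1/(179465*((-1*13068))) = -1/179465/(-13068) = -1/179465*(-1/13068) = 1/2345248620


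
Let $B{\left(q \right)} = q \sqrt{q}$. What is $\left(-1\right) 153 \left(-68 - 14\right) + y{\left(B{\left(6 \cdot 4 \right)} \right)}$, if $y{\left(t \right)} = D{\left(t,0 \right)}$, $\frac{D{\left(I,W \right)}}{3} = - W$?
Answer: $12546$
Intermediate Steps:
$D{\left(I,W \right)} = - 3 W$ ($D{\left(I,W \right)} = 3 \left(- W\right) = - 3 W$)
$B{\left(q \right)} = q^{\frac{3}{2}}$
$y{\left(t \right)} = 0$ ($y{\left(t \right)} = \left(-3\right) 0 = 0$)
$\left(-1\right) 153 \left(-68 - 14\right) + y{\left(B{\left(6 \cdot 4 \right)} \right)} = \left(-1\right) 153 \left(-68 - 14\right) + 0 = - 153 \left(-68 - 14\right) + 0 = \left(-153\right) \left(-82\right) + 0 = 12546 + 0 = 12546$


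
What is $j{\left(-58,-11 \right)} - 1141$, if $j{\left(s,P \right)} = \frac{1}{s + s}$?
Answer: $- \frac{132357}{116} \approx -1141.0$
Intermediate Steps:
$j{\left(s,P \right)} = \frac{1}{2 s}$
$j{\left(-58,-11 \right)} - 1141 = \frac{1}{2 \left(-58\right)} - 1141 = \frac{1}{2} \left(- \frac{1}{58}\right) - 1141 = - \frac{1}{116} - 1141 = - \frac{132357}{116}$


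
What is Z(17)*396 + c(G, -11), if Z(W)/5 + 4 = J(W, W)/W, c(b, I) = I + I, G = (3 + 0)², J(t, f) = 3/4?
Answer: -133529/17 ≈ -7854.6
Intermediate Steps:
J(t, f) = ¾ (J(t, f) = 3*(¼) = ¾)
G = 9 (G = 3² = 9)
c(b, I) = 2*I
Z(W) = -20 + 15/(4*W) (Z(W) = -20 + 5*(3/(4*W)) = -20 + 15/(4*W))
Z(17)*396 + c(G, -11) = (-20 + (15/4)/17)*396 + 2*(-11) = (-20 + (15/4)*(1/17))*396 - 22 = (-20 + 15/68)*396 - 22 = -1345/68*396 - 22 = -133155/17 - 22 = -133529/17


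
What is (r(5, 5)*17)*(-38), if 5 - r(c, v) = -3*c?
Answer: -12920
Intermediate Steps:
r(c, v) = 5 + 3*c (r(c, v) = 5 - (-3)*c = 5 + 3*c)
(r(5, 5)*17)*(-38) = ((5 + 3*5)*17)*(-38) = ((5 + 15)*17)*(-38) = (20*17)*(-38) = 340*(-38) = -12920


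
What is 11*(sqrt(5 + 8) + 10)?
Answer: 110 + 11*sqrt(13) ≈ 149.66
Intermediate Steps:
11*(sqrt(5 + 8) + 10) = 11*(sqrt(13) + 10) = 11*(10 + sqrt(13)) = 110 + 11*sqrt(13)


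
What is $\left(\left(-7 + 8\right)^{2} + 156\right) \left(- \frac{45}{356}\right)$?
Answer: $- \frac{7065}{356} \approx -19.846$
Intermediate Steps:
$\left(\left(-7 + 8\right)^{2} + 156\right) \left(- \frac{45}{356}\right) = \left(1^{2} + 156\right) \left(\left(-45\right) \frac{1}{356}\right) = \left(1 + 156\right) \left(- \frac{45}{356}\right) = 157 \left(- \frac{45}{356}\right) = - \frac{7065}{356}$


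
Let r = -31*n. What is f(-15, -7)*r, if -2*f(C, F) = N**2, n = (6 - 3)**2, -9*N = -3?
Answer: 31/2 ≈ 15.500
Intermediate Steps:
N = 1/3 (N = -1/9*(-3) = 1/3 ≈ 0.33333)
n = 9 (n = 3**2 = 9)
r = -279 (r = -31*9 = -279)
f(C, F) = -1/18 (f(C, F) = -(1/3)**2/2 = -1/2*1/9 = -1/18)
f(-15, -7)*r = -1/18*(-279) = 31/2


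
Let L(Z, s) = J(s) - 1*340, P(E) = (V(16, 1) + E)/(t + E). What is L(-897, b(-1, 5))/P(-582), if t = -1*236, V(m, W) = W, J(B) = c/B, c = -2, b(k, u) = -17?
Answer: -4726404/9877 ≈ -478.53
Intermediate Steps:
J(B) = -2/B
t = -236
P(E) = (1 + E)/(-236 + E)
L(Z, s) = -340 - 2/s (L(Z, s) = -2/s - 1*340 = -2/s - 340 = -340 - 2/s)
L(-897, b(-1, 5))/P(-582) = (-340 - 2/(-17))/(((1 - 582)/(-236 - 582))) = (-340 - 2*(-1/17))/((-581/(-818))) = (-340 + 2/17)/((-1/818*(-581))) = -5778/(17*581/818) = -5778/17*818/581 = -4726404/9877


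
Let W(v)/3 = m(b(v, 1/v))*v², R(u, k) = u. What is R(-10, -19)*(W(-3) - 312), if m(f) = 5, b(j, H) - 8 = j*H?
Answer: 1770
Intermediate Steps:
b(j, H) = 8 + H*j (b(j, H) = 8 + j*H = 8 + H*j)
W(v) = 15*v² (W(v) = 3*(5*v²) = 15*v²)
R(-10, -19)*(W(-3) - 312) = -10*(15*(-3)² - 312) = -10*(15*9 - 312) = -10*(135 - 312) = -10*(-177) = 1770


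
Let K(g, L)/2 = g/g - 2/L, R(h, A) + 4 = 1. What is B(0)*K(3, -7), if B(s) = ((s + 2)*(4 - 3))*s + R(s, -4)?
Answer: -54/7 ≈ -7.7143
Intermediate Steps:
R(h, A) = -3 (R(h, A) = -4 + 1 = -3)
K(g, L) = 2 - 4/L (K(g, L) = 2*(g/g - 2/L) = 2*(1 - 2/L) = 2 - 4/L)
B(s) = -3 + s*(2 + s) (B(s) = ((s + 2)*(4 - 3))*s - 3 = ((2 + s)*1)*s - 3 = (2 + s)*s - 3 = s*(2 + s) - 3 = -3 + s*(2 + s))
B(0)*K(3, -7) = (-3 + 0**2 + 2*0)*(2 - 4/(-7)) = (-3 + 0 + 0)*(2 - 4*(-1/7)) = -3*(2 + 4/7) = -3*18/7 = -54/7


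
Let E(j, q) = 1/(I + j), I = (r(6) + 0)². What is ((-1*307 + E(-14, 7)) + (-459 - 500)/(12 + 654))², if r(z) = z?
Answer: 1276106863201/13417569 ≈ 95107.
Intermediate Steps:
I = 36 (I = (6 + 0)² = 6² = 36)
E(j, q) = 1/(36 + j)
((-1*307 + E(-14, 7)) + (-459 - 500)/(12 + 654))² = ((-1*307 + 1/(36 - 14)) + (-459 - 500)/(12 + 654))² = ((-307 + 1/22) - 959/666)² = ((-307 + 1/22) - 959*1/666)² = (-6753/22 - 959/666)² = (-1129649/3663)² = 1276106863201/13417569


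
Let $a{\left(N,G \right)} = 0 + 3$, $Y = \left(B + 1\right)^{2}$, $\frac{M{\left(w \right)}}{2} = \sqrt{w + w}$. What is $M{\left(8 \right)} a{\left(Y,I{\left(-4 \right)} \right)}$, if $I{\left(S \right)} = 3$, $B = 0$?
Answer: $24$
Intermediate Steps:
$M{\left(w \right)} = 2 \sqrt{2} \sqrt{w}$ ($M{\left(w \right)} = 2 \sqrt{w + w} = 2 \sqrt{2 w} = 2 \sqrt{2} \sqrt{w}$)
$Y = 1$ ($Y = \left(0 + 1\right)^{2} = 1^{2} = 1$)
$a{\left(N,G \right)} = 3$
$M{\left(8 \right)} a{\left(Y,I{\left(-4 \right)} \right)} = 2 \sqrt{2} \sqrt{8} \cdot 3 = 2 \sqrt{2} \cdot 2 \sqrt{2} \cdot 3 = 8 \cdot 3 = 24$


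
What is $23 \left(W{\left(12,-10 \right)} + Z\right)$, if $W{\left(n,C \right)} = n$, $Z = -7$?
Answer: $115$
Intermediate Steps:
$23 \left(W{\left(12,-10 \right)} + Z\right) = 23 \left(12 - 7\right) = 23 \cdot 5 = 115$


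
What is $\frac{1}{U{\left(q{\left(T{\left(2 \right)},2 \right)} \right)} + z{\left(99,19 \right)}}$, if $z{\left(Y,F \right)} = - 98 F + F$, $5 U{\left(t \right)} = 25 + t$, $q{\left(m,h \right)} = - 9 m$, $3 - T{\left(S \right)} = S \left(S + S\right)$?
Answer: $- \frac{1}{1829} \approx -0.00054675$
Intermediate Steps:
$T{\left(S \right)} = 3 - 2 S^{2}$ ($T{\left(S \right)} = 3 - S \left(S + S\right) = 3 - S 2 S = 3 - 2 S^{2}$)
$U{\left(t \right)} = 5 + \frac{t}{5}$ ($U{\left(t \right)} = \frac{25 + t}{5} = 5 + \frac{t}{5}$)
$z{\left(Y,F \right)} = - 97 F$
$\frac{1}{U{\left(q{\left(T{\left(2 \right)},2 \right)} \right)} + z{\left(99,19 \right)}} = \frac{1}{\left(5 + \frac{\left(-9\right) \left(3 - 2 \cdot 2^{2}\right)}{5}\right) - 1843} = \frac{1}{\left(5 + \frac{\left(-9\right) \left(3 - 8\right)}{5}\right) - 1843} = \frac{1}{\left(5 + \frac{\left(-9\right) \left(-5\right)}{5}\right) - 1843} = \frac{1}{\left(5 + \frac{1}{5} \cdot 45\right) - 1843} = \frac{1}{\left(5 + 9\right) - 1843} = \frac{1}{14 - 1843} = \frac{1}{-1829} = - \frac{1}{1829}$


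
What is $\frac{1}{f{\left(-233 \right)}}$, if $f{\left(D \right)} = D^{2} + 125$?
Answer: $\frac{1}{54414} \approx 1.8378 \cdot 10^{-5}$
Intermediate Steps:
$f{\left(D \right)} = 125 + D^{2}$
$\frac{1}{f{\left(-233 \right)}} = \frac{1}{125 + \left(-233\right)^{2}} = \frac{1}{125 + 54289} = \frac{1}{54414}$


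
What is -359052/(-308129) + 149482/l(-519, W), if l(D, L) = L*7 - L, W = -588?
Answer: -22396501861/543539556 ≈ -41.205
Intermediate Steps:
l(D, L) = 6*L (l(D, L) = 7*L - L = 6*L)
-359052/(-308129) + 149482/l(-519, W) = -359052/(-308129) + 149482/((6*(-588))) = -359052*(-1/308129) + 149482/(-3528) = 359052/308129 + 149482*(-1/3528) = 359052/308129 - 74741/1764 = -22396501861/543539556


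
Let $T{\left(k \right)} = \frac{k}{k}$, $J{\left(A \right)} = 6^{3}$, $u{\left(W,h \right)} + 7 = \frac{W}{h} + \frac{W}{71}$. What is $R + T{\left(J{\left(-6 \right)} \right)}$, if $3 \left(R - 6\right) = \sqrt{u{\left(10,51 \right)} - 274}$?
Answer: $7 + \frac{i \sqrt{3679953501}}{10863} \approx 7.0 + 5.5843 i$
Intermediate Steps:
$u{\left(W,h \right)} = -7 + \frac{W}{71} + \frac{W}{h}$ ($u{\left(W,h \right)} = -7 + \left(\frac{W}{h} + \frac{W}{71}\right) = -7 + \left(\frac{W}{71} + \frac{W}{h}\right) = -7 + \frac{W}{71} + \frac{W}{h}$)
$J{\left(A \right)} = 216$
$R = 6 + \frac{i \sqrt{3679953501}}{10863}$ ($R = 6 + \frac{\sqrt{\left(-7 + \frac{1}{71} \cdot 10 + \frac{10}{51}\right) - 274}}{3} = 6 + \frac{\sqrt{\left(-7 + \frac{10}{71} + 10 \cdot \frac{1}{51}\right) - 274}}{3} = 6 + \frac{\sqrt{\left(-7 + \frac{10}{71} + \frac{10}{51}\right) - 274}}{3} = 6 + \frac{\sqrt{- \frac{24127}{3621} - 274}}{3} = 6 + \frac{\sqrt{- \frac{1016281}{3621}}}{3} = 6 + \frac{\frac{1}{3621} i \sqrt{3679953501}}{3} = 6 + \frac{i \sqrt{3679953501}}{10863} \approx 6.0 + 5.5843 i$)
$T{\left(k \right)} = 1$
$R + T{\left(J{\left(-6 \right)} \right)} = \left(6 + \frac{i \sqrt{3679953501}}{10863}\right) + 1 = 7 + \frac{i \sqrt{3679953501}}{10863}$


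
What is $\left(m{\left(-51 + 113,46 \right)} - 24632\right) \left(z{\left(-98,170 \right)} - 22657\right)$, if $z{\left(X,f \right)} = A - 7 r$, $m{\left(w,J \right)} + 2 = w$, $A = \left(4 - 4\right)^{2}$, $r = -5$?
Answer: $555867784$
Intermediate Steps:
$A = 0$ ($A = 0^{2} = 0$)
$m{\left(w,J \right)} = -2 + w$
$z{\left(X,f \right)} = 35$ ($z{\left(X,f \right)} = 0 - -35 = 0 + 35 = 35$)
$\left(m{\left(-51 + 113,46 \right)} - 24632\right) \left(z{\left(-98,170 \right)} - 22657\right) = \left(\left(-2 + \left(-51 + 113\right)\right) - 24632\right) \left(35 - 22657\right) = \left(\left(-2 + 62\right) - 24632\right) \left(-22622\right) = \left(60 - 24632\right) \left(-22622\right) = \left(-24572\right) \left(-22622\right) = 555867784$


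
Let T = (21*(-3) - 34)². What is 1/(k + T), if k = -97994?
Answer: -1/88585 ≈ -1.1289e-5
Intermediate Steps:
T = 9409 (T = (-63 - 34)² = (-97)² = 9409)
1/(k + T) = 1/(-97994 + 9409) = 1/(-88585) = -1/88585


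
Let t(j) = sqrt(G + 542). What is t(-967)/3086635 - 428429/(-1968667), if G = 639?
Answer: 428429/1968667 + sqrt(1181)/3086635 ≈ 0.21764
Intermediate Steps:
t(j) = sqrt(1181) (t(j) = sqrt(639 + 542) = sqrt(1181))
t(-967)/3086635 - 428429/(-1968667) = sqrt(1181)/3086635 - 428429/(-1968667) = sqrt(1181)*(1/3086635) - 428429*(-1/1968667) = sqrt(1181)/3086635 + 428429/1968667 = 428429/1968667 + sqrt(1181)/3086635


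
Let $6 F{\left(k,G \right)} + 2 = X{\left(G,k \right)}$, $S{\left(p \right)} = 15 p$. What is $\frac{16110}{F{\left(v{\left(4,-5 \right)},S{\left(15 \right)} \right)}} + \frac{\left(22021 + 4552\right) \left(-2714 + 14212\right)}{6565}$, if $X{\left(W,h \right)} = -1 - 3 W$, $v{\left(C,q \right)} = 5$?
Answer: $\frac{34419845852}{741845} \approx 46398.0$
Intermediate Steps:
$F{\left(k,G \right)} = - \frac{1}{2} - \frac{G}{2}$ ($F{\left(k,G \right)} = - \frac{1}{3} + \frac{-1 - 3 G}{6} = - \frac{1}{3} - \left(\frac{1}{6} + \frac{G}{2}\right) = - \frac{1}{2} - \frac{G}{2}$)
$\frac{16110}{F{\left(v{\left(4,-5 \right)},S{\left(15 \right)} \right)}} + \frac{\left(22021 + 4552\right) \left(-2714 + 14212\right)}{6565} = \frac{16110}{- \frac{1}{2} - \frac{15 \cdot 15}{2}} + \frac{\left(22021 + 4552\right) \left(-2714 + 14212\right)}{6565} = \frac{16110}{- \frac{1}{2} - \frac{225}{2}} + 26573 \cdot 11498 \cdot \frac{1}{6565} = \frac{16110}{- \frac{1}{2} - \frac{225}{2}} + 305536354 \cdot \frac{1}{6565} = \frac{16110}{-113} + \frac{305536354}{6565} = 16110 \left(- \frac{1}{113}\right) + \frac{305536354}{6565} = - \frac{16110}{113} + \frac{305536354}{6565} = \frac{34419845852}{741845}$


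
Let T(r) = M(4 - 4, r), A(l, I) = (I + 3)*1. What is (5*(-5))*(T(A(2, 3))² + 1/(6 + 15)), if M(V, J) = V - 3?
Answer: -4750/21 ≈ -226.19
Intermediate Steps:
A(l, I) = 3 + I (A(l, I) = (3 + I)*1 = 3 + I)
M(V, J) = -3 + V
T(r) = -3 (T(r) = -3 + (4 - 4) = -3 + 0 = -3)
(5*(-5))*(T(A(2, 3))² + 1/(6 + 15)) = (5*(-5))*((-3)² + 1/(6 + 15)) = -25*(9 + 1/21) = -25*190/21 = -4750/21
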